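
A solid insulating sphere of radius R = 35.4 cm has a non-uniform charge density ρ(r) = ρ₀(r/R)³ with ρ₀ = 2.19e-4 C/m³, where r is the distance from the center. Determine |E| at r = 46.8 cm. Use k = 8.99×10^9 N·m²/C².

By spherical symmetry E is radial; choose a Gaussian sphere of radius r = 46.8 cm (r > R, all charge enclosed).
Q_enc = 4π ∫₀^R ρ₀(r'/R)^3 r'² dr' = 4πρ₀R³/6 = 2.035×10^-5 C.
Applying ∮E·dA = Q_enc/ε₀ with Φ = E(4πr²):
E = k|Q_enc|/r² = (8.99×10^9)(2.035e-5)/(0.468)² = 8.35×10^5 N/C.

E ≈ 8.35×10^5 N/C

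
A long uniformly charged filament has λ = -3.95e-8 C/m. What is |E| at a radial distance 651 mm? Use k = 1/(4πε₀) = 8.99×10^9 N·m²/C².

1.09e3 V/m

Choose a coaxial cylinder of radius r = 651 mm (arbitrary length L) as the Gaussian surface.
Q_enc = λL, so λ_enc = -3.95×10^-8 C/m.
Applying ∮E·dA = Q_enc/ε₀ with the end caps contributing no flux:
E = 2k|λ_enc|/r = 2(8.99×10^9)(3.95e-8)/(0.651) = 1.09×10^3 N/C.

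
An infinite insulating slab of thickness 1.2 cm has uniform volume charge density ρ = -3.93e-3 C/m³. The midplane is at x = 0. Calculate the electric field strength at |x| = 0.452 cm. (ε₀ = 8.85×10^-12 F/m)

E = 2.01×10^6 V/m

By symmetry E is perpendicular to the slab. A Gaussian pillbox from −0.452 cm to +0.452 cm (face area A) lies entirely within the slab.
Q_enc = ρ·(2x)·A and flux = 2EA, so 2EA = 2ρxA/ε₀ ⇒ E = |ρ|x/ε₀.
E = (3.93e-3)(0.00452)/(8.85×10^-12) = 2.01e6 N/C.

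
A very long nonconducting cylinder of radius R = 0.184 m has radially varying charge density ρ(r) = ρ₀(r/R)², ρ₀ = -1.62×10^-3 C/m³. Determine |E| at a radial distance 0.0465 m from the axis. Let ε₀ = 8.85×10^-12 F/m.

Choose a coaxial cylinder of radius r = 0.0465 m (arbitrary length L) as the Gaussian surface (r < R).
Integrating ρ over the cross-section to radius r: λ_enc = (2πρ₀/R²) ∫₀^r r'^3 dr' = 2πρ₀ r^4/(4·R²) = -3.514e-7 C/m.
Applying ∮E·dA = Q_enc/ε₀ with the end caps contributing no flux:
E = |λ_enc|/(2πε₀r) = (3.514×10^-7)/(2π·8.85×10^-12·0.0465) = 1.36×10^5 N/C.

1.36×10^5 N/C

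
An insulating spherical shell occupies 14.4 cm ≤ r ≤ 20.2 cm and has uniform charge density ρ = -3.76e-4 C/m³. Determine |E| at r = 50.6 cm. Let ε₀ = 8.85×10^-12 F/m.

Use a concentric Gaussian sphere at r = 50.6 cm (r > 20.2 cm, enclosing the whole shell).
Q_enc = ρ·(4π/3)(b³ − a³) = (-3.76e-4)·(4π/3)·((0.202)³ − (0.144)³) = -8.279×10^-6 C.
Gauss's law: E·4πr² = Q_enc/ε₀.
E = |Q_enc|/(4πε₀r²) = (8.279×10^-6)/(4π·8.85×10^-12·(0.506)²) = 2.91×10^5 N/C.

2.91e5 V/m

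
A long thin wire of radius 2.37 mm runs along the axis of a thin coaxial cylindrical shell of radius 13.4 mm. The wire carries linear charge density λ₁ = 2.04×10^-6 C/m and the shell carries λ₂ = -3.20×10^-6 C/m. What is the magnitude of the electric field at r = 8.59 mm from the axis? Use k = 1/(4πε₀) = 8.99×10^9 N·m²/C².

4.27e6 N/C

Coaxial Gaussian cylinder, radius r = 8.59 mm, length L (between the conductors, 2.37 mm < r < 13.4 mm).
The shell at 13.4 mm lies outside the Gaussian surface, so λ_enc = λ₁ = 2.04×10^-6 C/m.
Applying ∮E·dA = Q_enc/ε₀ with the end caps contributing no flux:
E = 2k|λ_enc|/r = 2(8.99×10^9)(2.04e-6)/(0.00859) = 4.27×10^6 N/C.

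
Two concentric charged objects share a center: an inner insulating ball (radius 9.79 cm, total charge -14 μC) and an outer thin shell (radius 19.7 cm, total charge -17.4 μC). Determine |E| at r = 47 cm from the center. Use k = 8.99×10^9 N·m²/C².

|E| ≈ 1.28e6 N/C

Take a concentric spherical Gaussian surface of radius r = 47 cm (r > 19.7 cm, enclosing both).
Q_enc = (-14 μC) + (-17.4 μC) = -3.14×10^-5 C.
Gauss's law: E·4πr² = Q_enc/ε₀.
E = k|Q_enc|/r² = (8.99×10^9)(3.14e-5)/(0.47)² = 1.28e6 N/C.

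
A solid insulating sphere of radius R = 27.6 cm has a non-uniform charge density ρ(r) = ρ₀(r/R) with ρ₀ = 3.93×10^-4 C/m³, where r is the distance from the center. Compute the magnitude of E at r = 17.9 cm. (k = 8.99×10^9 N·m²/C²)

|E| ≈ 1.29×10^6 V/m

Take a concentric spherical Gaussian surface of radius r = 17.9 cm (r < R).
Q_enc = ∫₀^r ρ(r')·4πr'² dr' = (4πρ₀/R) ∫₀^r r'^3 dr' = 4πρ₀ r^4/(4·R) = 4.592×10^-6 C.
Gauss's law: E·4πr² = Q_enc/ε₀.
E = k|Q_enc|/r² = (8.99×10^9)(4.592e-6)/(0.179)² = 1.29e6 N/C.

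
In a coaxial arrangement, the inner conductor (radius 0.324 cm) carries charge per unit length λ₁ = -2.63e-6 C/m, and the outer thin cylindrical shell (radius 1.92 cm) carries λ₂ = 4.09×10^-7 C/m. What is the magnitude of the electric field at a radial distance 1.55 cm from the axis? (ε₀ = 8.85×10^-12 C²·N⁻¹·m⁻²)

Coaxial Gaussian cylinder, radius r = 1.55 cm, length L (between the conductors, 0.324 cm < r < 1.92 cm).
Only the inner wire is enclosed; the outer shell contributes nothing inside itself. λ_enc = λ₁ = -2.63e-6 C/m.
By Gauss's law (flux through the curved wall only), E·2πrL = λ_enc L/ε₀.
E = |λ_enc|/(2πε₀r) = (2.63e-6)/(2π·8.85×10^-12·0.0155) = 3.05e6 N/C.

|E| = 3.05×10^6 N/C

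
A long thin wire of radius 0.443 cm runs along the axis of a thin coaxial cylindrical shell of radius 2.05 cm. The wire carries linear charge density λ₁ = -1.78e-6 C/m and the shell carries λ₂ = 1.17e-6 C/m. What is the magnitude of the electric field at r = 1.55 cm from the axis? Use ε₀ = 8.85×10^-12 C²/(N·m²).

Coaxial Gaussian cylinder, radius r = 1.55 cm, length L (between the conductors, 0.443 cm < r < 2.05 cm).
The shell at 2.05 cm lies outside the Gaussian surface, so λ_enc = λ₁ = -1.78e-6 C/m.
Applying ∮E·dA = Q_enc/ε₀ with the end caps contributing no flux:
E = |λ_enc|/(2πε₀r) = (1.78×10^-6)/(2π·8.85×10^-12·0.0155) = 2.07e6 N/C.

E ≈ 2.07×10^6 N/C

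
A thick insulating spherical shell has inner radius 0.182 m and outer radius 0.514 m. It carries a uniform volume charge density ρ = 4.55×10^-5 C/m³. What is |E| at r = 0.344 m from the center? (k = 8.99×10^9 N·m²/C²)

5.02×10^5 N/C

Take a concentric spherical Gaussian surface of radius r = 0.344 m (within the shell material, 0.182 m < r < 0.514 m).
Only the shell between 0.182 m and r is enclosed: Q_enc = ρ·(4π/3)(r³ − a³) = (4.55×10^-5)·(4π/3)·((0.344)³ − (0.182)³) = 6.609×10^-6 C.
Since E is radial and uniform over the Gaussian sphere, Φ = E·4πr² = Q_enc/ε₀.
E = k|Q_enc|/r² = (8.99×10^9)(6.609×10^-6)/(0.344)² = 5.02×10^5 N/C.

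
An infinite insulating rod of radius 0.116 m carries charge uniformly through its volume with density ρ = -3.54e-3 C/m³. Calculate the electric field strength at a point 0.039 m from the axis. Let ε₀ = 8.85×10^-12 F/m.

E ≈ 7.80×10^6 N/C

Choose a coaxial cylinder of radius r = 0.039 m (arbitrary length L) as the Gaussian surface (r < R).
Charge inside radius r per length L is ρ·πr²·L, so λ_enc = ρπr² = -1.692e-5 C/m.
Gauss's law: E·2πrL = λ_enc L/ε₀.
E = |λ_enc|/(2πε₀r) = (1.692×10^-5)/(2π·8.85×10^-12·0.039) = 7.80×10^6 N/C.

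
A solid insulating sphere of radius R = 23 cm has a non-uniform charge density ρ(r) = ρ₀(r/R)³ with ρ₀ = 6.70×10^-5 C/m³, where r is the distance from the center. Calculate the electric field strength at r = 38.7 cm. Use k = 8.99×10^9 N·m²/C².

Take a concentric spherical Gaussian surface of radius r = 38.7 cm (r > R, all charge enclosed).
Q_enc = 4π ∫₀^R ρ₀(r'/R)^3 r'² dr' = 4πρ₀R³/6 = 1.707×10^-6 C.
Applying ∮E·dA = Q_enc/ε₀ with Φ = E(4πr²):
E = k|Q_enc|/r² = (8.99×10^9)(1.707e-6)/(0.387)² = 1.02×10^5 N/C.

E ≈ 1.02×10^5 N/C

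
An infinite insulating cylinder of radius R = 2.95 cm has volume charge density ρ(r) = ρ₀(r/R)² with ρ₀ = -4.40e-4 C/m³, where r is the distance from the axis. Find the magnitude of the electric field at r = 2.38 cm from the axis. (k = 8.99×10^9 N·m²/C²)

Coaxial Gaussian cylinder, radius r = 2.38 cm, length L (r < R).
λ_enc = ∫₀^r ρ(r')·2πr' dr' = (2πρ₀/R²)·r^4/4 = -2.548×10^-7 C/m.
Since E is radial and uniform over the curved surface, Φ = E·2πrL = Q_enc/ε₀ = λ_enc L/ε₀.
E = 2k|λ_enc|/r = 2(8.99×10^9)(2.548×10^-7)/(0.0238) = 1.93×10^5 N/C.

|E| ≈ 1.93×10^5 N/C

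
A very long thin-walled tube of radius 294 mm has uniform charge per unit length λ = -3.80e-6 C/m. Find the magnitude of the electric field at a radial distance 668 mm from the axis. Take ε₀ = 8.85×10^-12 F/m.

|E| ≈ 1.02×10^5 N/C

Coaxial Gaussian cylinder, radius r = 668 mm, length L (r > 294 mm).
The full line charge is enclosed: λ_enc = -3.80×10^-6 C/m.
Applying ∮E·dA = Q_enc/ε₀ with the end caps contributing no flux:
E = |λ_enc|/(2πε₀r) = (3.80×10^-6)/(2π·8.85×10^-12·0.668) = 1.02×10^5 N/C.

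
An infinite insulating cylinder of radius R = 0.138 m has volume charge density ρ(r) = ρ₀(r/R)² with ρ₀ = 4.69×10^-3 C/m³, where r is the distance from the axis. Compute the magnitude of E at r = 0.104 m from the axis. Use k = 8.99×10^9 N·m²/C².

Take a coaxial cylindrical Gaussian surface of radius r = 0.104 m and length L (r < R).
λ_enc = ∫₀^r ρ(r')·2πr' dr' = (2πρ₀/R²)·r^4/4 = 4.526e-5 C/m.
Gauss's law: E·2πrL = λ_enc L/ε₀.
E = 2k|λ_enc|/r = 2(8.99×10^9)(4.526×10^-5)/(0.104) = 7.82×10^6 N/C.

E = 7.82e6 V/m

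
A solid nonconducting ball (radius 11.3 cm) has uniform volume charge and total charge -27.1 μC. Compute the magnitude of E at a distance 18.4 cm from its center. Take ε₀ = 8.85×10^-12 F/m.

By spherical symmetry E is radial; choose a Gaussian sphere of radius r = 18.4 cm (r > R, so the entire charge is enclosed).
Q_enc = -27.1 μC = -2.71e-5 C.
Gauss's law: E·4πr² = Q_enc/ε₀.
E = |Q_enc|/(4πε₀r²) = (2.71e-5)/(4π·8.85×10^-12·(0.184)²) = 7.20×10^6 N/C.

|E| ≈ 7.20e6 N/C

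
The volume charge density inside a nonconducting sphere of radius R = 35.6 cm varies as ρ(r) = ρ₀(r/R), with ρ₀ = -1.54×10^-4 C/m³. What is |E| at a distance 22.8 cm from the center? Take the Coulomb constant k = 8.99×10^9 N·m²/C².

6.35×10^5 N/C

Use a concentric Gaussian sphere at r = 22.8 cm (r < R).
Integrate the density: Q_enc = 4π ∫₀^r ρ₀(r'/R)^1 r'² dr' = 4πρ₀ r^4/(4·R) = -3.672e-6 C.
By Gauss's law, ∮E·dA = E·4πr² = Q_enc/ε₀.
E = k|Q_enc|/r² = (8.99×10^9)(3.672e-6)/(0.228)² = 6.35×10^5 N/C.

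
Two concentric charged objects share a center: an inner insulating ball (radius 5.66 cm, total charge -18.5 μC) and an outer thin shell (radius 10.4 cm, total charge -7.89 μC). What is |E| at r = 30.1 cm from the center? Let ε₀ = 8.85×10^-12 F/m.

Symmetry ⇒ E = E(r) r̂. Gaussian sphere of radius r = 30.1 cm (r > 10.4 cm, enclosing both).
Q_enc = (-18.5 μC) + (-7.89 μC) = -2.639×10^-5 C.
By Gauss's law, ∮E·dA = E·4πr² = Q_enc/ε₀.
E = |Q_enc|/(4πε₀r²) = (2.639×10^-5)/(4π·8.85×10^-12·(0.301)²) = 2.62e6 N/C.

|E| ≈ 2.62×10^6 N/C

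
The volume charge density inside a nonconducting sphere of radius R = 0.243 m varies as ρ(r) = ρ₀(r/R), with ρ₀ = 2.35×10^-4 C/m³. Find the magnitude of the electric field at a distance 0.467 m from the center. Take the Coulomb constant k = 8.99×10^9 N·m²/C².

Take a concentric spherical Gaussian surface of radius r = 0.467 m (r > R, all charge enclosed).
Q_enc = 4π ∫₀^R ρ₀(r'/R)^1 r'² dr' = 4πρ₀R³/4 = 1.059e-5 C.
Applying ∮E·dA = Q_enc/ε₀ with Φ = E(4πr²):
E = k|Q_enc|/r² = (8.99×10^9)(1.059e-5)/(0.467)² = 4.37e5 N/C.

|E| ≈ 4.37e5 N/C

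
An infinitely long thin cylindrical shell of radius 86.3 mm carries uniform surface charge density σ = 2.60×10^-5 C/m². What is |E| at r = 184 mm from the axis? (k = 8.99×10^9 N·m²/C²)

|E| ≈ 1.38e6 N/C

Choose a coaxial cylinder of radius r = 184 mm (arbitrary length L) as the Gaussian surface (r > 86.3 mm).
The whole shell is enclosed: λ_enc = σ·2πR = (2.60e-5)·2π·(0.0863) = 1.41e-5 C/m.
Gauss's law: E·2πrL = λ_enc L/ε₀.
E = 2k|λ_enc|/r = 2(8.99×10^9)(1.41e-5)/(0.184) = 1.38×10^6 N/C.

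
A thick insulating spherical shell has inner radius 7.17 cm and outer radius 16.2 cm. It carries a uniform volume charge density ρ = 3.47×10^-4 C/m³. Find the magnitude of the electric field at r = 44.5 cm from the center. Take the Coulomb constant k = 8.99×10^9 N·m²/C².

2.56e5 N/C

By spherical symmetry E is radial; choose a Gaussian sphere of radius r = 44.5 cm (r > 16.2 cm, enclosing the whole shell).
Q_enc = ρ·(4π/3)(b³ − a³) = (3.47e-4)·(4π/3)·((0.162)³ − (0.0717)³) = 5.644×10^-6 C.
Since E is radial and uniform over the Gaussian sphere, Φ = E·4πr² = Q_enc/ε₀.
E = k|Q_enc|/r² = (8.99×10^9)(5.644×10^-6)/(0.445)² = 2.56×10^5 N/C.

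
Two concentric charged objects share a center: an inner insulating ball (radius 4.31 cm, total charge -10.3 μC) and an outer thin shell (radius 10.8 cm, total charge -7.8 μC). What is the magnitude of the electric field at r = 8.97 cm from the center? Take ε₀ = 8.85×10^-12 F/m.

By spherical symmetry E is radial; choose a Gaussian sphere of radius r = 8.97 cm (between the bodies, 4.31 cm < r < 10.8 cm).
Only the inner charge is enclosed; the outer shell contributes nothing inside itself. Q_enc = -10.3 μC = -1.03×10^-5 C.
Since E is radial and uniform over the Gaussian sphere, Φ = E·4πr² = Q_enc/ε₀.
E = |Q_enc|/(4πε₀r²) = (1.03e-5)/(4π·8.85×10^-12·(0.0897)²) = 1.15×10^7 N/C.

1.15×10^7 V/m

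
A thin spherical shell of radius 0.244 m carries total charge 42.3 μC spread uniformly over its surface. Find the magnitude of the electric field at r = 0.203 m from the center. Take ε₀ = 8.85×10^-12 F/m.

E = 0 (no enclosed charge)

By spherical symmetry E is radial; choose a Gaussian sphere of radius r = 0.203 m (inside the shell, r < 0.244 m).
All the charge is outside the Gaussian surface: Q_enc = 0, hence E = 0 everywhere inside the shell.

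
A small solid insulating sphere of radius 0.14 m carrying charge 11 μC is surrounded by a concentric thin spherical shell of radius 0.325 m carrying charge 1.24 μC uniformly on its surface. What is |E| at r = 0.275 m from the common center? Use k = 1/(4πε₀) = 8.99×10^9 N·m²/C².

|E| ≈ 1.31e6 N/C

Use a concentric Gaussian sphere at r = 0.275 m (between the bodies, 0.14 m < r < 0.325 m).
Only the inner charge is enclosed; the outer shell contributes nothing inside itself. Q_enc = 11 μC = 1.10e-5 C.
Since E is radial and uniform over the Gaussian sphere, Φ = E·4πr² = Q_enc/ε₀.
E = k|Q_enc|/r² = (8.99×10^9)(1.10e-5)/(0.275)² = 1.31×10^6 N/C.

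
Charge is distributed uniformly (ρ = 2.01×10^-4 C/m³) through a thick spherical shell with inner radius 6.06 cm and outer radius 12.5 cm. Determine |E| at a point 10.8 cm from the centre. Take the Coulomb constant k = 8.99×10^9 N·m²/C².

Use a concentric Gaussian sphere at r = 10.8 cm (within the shell material, 6.06 cm < r < 12.5 cm).
Only the shell between 6.06 cm and r is enclosed: Q_enc = ρ·(4π/3)(r³ − a³) = (2.01×10^-4)·(4π/3)·((0.108)³ − (0.0606)³) = 8.732×10^-7 C.
By Gauss's law, ∮E·dA = E·4πr² = Q_enc/ε₀.
E = k|Q_enc|/r² = (8.99×10^9)(8.732e-7)/(0.108)² = 6.73×10^5 N/C.

E = 6.73×10^5 V/m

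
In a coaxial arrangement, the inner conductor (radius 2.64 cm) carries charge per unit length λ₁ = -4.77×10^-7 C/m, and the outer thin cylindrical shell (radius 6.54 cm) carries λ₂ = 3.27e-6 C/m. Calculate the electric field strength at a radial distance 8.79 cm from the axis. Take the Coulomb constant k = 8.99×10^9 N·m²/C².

Choose a coaxial cylinder of radius r = 8.79 cm (arbitrary length L) as the Gaussian surface (r > 6.54 cm, enclosing both).
λ_enc = λ₁ + λ₂ = (-4.77×10^-7) + (3.27e-6) = 2.793×10^-6 C/m.
Applying ∮E·dA = Q_enc/ε₀ with the end caps contributing no flux:
E = 2k|λ_enc|/r = 2(8.99×10^9)(2.793×10^-6)/(0.0879) = 5.71e5 N/C.

5.71×10^5 N/C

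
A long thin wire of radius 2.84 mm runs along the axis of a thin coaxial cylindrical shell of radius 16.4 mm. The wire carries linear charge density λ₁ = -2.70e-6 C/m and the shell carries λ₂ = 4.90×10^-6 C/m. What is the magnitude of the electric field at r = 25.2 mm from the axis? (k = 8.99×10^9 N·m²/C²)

Coaxial Gaussian cylinder, radius r = 25.2 mm, length L (r > 16.4 mm, enclosing both).
λ_enc = λ₁ + λ₂ = (-2.70e-6) + (4.90×10^-6) = 2.20×10^-6 C/m.
Since E is radial and uniform over the curved surface, Φ = E·2πrL = Q_enc/ε₀ = λ_enc L/ε₀.
E = 2k|λ_enc|/r = 2(8.99×10^9)(2.20×10^-6)/(0.0252) = 1.57×10^6 N/C.

E = 1.57e6 N/C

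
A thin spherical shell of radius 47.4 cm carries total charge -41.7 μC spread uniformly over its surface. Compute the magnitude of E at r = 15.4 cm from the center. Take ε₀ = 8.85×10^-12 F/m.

E = 0 (no enclosed charge)

By spherical symmetry E is radial; choose a Gaussian sphere of radius r = 15.4 cm (inside the shell, r < 47.4 cm).
No charge lies within this surface, so Q_enc = 0 and Gauss's law gives E·4πr² = 0 ⇒ E = 0.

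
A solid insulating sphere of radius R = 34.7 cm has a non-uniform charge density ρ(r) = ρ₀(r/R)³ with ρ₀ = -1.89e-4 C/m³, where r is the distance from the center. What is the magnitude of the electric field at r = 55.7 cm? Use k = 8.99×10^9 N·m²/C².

E = 4.79e5 V/m

Use a concentric Gaussian sphere at r = 55.7 cm (r > R, all charge enclosed).
Q_enc = 4π ∫₀^R ρ₀(r'/R)^3 r'² dr' = 4πρ₀R³/6 = -1.654e-5 C.
By Gauss's law, ∮E·dA = E·4πr² = Q_enc/ε₀.
E = k|Q_enc|/r² = (8.99×10^9)(1.654×10^-5)/(0.557)² = 4.79×10^5 N/C.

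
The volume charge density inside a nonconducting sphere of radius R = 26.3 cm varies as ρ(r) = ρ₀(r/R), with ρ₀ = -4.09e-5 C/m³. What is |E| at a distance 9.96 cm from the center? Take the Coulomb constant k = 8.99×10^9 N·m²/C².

By spherical symmetry E is radial; choose a Gaussian sphere of radius r = 9.96 cm (r < R).
Q_enc = ∫₀^r ρ(r')·4πr'² dr' = (4πρ₀/R) ∫₀^r r'^3 dr' = 4πρ₀ r^4/(4·R) = -4.808×10^-8 C.
Gauss's law: E·4πr² = Q_enc/ε₀.
E = k|Q_enc|/r² = (8.99×10^9)(4.808e-8)/(0.0996)² = 4.36×10^4 N/C.

|E| = 4.36e4 V/m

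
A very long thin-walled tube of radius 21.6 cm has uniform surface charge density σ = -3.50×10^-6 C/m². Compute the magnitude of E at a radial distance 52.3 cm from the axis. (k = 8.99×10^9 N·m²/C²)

Take a coaxial cylindrical Gaussian surface of radius r = 52.3 cm and length L (r > 21.6 cm).
The whole shell is enclosed: λ_enc = σ·2πR = (-3.50×10^-6)·2π·(0.216) = -4.75e-6 C/m.
Gauss's law: E·2πrL = λ_enc L/ε₀.
E = 2k|λ_enc|/r = 2(8.99×10^9)(4.75×10^-6)/(0.523) = 1.63×10^5 N/C.

E ≈ 1.63×10^5 N/C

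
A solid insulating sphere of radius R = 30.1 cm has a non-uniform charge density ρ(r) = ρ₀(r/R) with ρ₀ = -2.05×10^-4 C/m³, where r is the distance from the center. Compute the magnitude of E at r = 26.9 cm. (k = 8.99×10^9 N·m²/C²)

1.39×10^6 N/C

By spherical symmetry E is radial; choose a Gaussian sphere of radius r = 26.9 cm (r < R).
Q_enc = ∫₀^r ρ(r')·4πr'² dr' = (4πρ₀/R) ∫₀^r r'^3 dr' = 4πρ₀ r^4/(4·R) = -1.12e-5 C.
Gauss's law: E·4πr² = Q_enc/ε₀.
E = k|Q_enc|/r² = (8.99×10^9)(1.12×10^-5)/(0.269)² = 1.39×10^6 N/C.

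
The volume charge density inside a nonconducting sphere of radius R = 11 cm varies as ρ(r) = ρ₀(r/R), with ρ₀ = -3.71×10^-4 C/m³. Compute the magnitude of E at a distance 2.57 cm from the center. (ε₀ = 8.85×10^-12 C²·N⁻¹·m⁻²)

Use a concentric Gaussian sphere at r = 2.57 cm (r < R).
Q_enc = ∫₀^r ρ(r')·4πr'² dr' = (4πρ₀/R) ∫₀^r r'^3 dr' = 4πρ₀ r^4/(4·R) = -4.622e-9 C.
Gauss's law: E·4πr² = Q_enc/ε₀.
E = |Q_enc|/(4πε₀r²) = (4.622×10^-9)/(4π·8.85×10^-12·(0.0257)²) = 6.29×10^4 N/C.

|E| ≈ 6.29×10^4 N/C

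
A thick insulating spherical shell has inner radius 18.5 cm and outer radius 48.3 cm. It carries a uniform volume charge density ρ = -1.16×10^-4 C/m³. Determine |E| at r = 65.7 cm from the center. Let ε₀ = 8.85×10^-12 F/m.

|E| = 1.08e6 V/m

Use a concentric Gaussian sphere at r = 65.7 cm (r > 48.3 cm, enclosing the whole shell).
Q_enc = ρ·(4π/3)(b³ − a³) = (-1.16×10^-4)·(4π/3)·((0.483)³ − (0.185)³) = -5.167×10^-5 C.
By Gauss's law, ∮E·dA = E·4πr² = Q_enc/ε₀.
E = |Q_enc|/(4πε₀r²) = (5.167×10^-5)/(4π·8.85×10^-12·(0.657)²) = 1.08×10^6 N/C.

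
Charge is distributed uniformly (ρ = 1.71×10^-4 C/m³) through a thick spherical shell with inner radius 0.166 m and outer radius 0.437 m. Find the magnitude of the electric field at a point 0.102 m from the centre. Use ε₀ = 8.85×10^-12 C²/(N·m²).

E = 0 (no enclosed charge)

Use a concentric Gaussian sphere at r = 0.102 m (r < 0.166 m, inside the empty cavity).
Q_enc = 0 (all charge lies at larger r); Gauss's law gives E = 0.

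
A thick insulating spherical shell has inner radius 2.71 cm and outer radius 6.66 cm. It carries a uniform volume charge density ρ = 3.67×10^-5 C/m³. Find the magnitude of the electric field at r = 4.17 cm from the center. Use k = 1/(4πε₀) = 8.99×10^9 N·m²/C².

E ≈ 4.18e4 V/m

By spherical symmetry E is radial; choose a Gaussian sphere of radius r = 4.17 cm (within the shell material, 2.71 cm < r < 6.66 cm).
Enclosed charge is the volume from a to r: Q_enc = (4π/3)ρ(r³ − a³) = 8.088e-9 C.
Since E is radial and uniform over the Gaussian sphere, Φ = E·4πr² = Q_enc/ε₀.
E = k|Q_enc|/r² = (8.99×10^9)(8.088e-9)/(0.0417)² = 4.18×10^4 N/C.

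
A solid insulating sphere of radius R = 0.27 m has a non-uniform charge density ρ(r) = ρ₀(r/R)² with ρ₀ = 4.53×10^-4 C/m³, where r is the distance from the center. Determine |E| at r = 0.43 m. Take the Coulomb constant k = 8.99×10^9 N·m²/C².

Symmetry ⇒ E = E(r) r̂. Gaussian sphere of radius r = 0.43 m (r > R, all charge enclosed).
Q_enc = 4π ∫₀^R ρ₀(r'/R)^2 r'² dr' = 4πρ₀R³/5 = 2.241×10^-5 C.
Since E is radial and uniform over the Gaussian sphere, Φ = E·4πr² = Q_enc/ε₀.
E = k|Q_enc|/r² = (8.99×10^9)(2.241e-5)/(0.43)² = 1.09×10^6 N/C.

|E| ≈ 1.09e6 N/C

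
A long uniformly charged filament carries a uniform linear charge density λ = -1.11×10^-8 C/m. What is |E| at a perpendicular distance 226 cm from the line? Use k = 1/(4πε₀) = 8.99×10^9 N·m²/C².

Choose a coaxial cylinder of radius r = 226 cm (arbitrary length L) as the Gaussian surface.
Q_enc = λL, so λ_enc = -1.11×10^-8 C/m.
Applying ∮E·dA = Q_enc/ε₀ with the end caps contributing no flux:
E = 2k|λ_enc|/r = 2(8.99×10^9)(1.11×10^-8)/(2.26) = 88.3 N/C.

E = 88.3 N/C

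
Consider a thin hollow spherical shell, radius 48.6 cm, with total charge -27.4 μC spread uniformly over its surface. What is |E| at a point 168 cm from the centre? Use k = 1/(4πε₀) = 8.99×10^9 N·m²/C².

Symmetry ⇒ E = E(r) r̂. Gaussian sphere of radius r = 168 cm (r > 48.6 cm).
The entire shell is enclosed: Q_enc = -2.74×10^-5 C.
Applying ∮E·dA = Q_enc/ε₀ with Φ = E(4πr²):
E = k|Q_enc|/r² = (8.99×10^9)(2.74e-5)/(1.68)² = 8.73×10^4 N/C.

E ≈ 8.73×10^4 N/C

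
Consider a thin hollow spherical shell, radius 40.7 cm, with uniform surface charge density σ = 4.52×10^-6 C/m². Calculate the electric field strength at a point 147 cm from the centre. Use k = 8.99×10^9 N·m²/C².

Take a concentric spherical Gaussian surface of radius r = 147 cm (r > 40.7 cm).
The entire shell is enclosed: Q_enc = σ·4πR² = (4.52×10^-6)·4π·(0.407)² = 9.409×10^-6 C.
Gauss's law: E·4πr² = Q_enc/ε₀.
E = k|Q_enc|/r² = (8.99×10^9)(9.409×10^-6)/(1.47)² = 3.91×10^4 N/C.

E ≈ 3.91e4 N/C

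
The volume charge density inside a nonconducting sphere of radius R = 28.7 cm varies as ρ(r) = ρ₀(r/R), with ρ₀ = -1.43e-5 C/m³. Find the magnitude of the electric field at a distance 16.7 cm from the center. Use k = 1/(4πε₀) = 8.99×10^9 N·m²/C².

By spherical symmetry E is radial; choose a Gaussian sphere of radius r = 16.7 cm (r < R).
Integrate the density: Q_enc = 4π ∫₀^r ρ₀(r'/R)^1 r'² dr' = 4πρ₀ r^4/(4·R) = -1.218e-7 C.
Since E is radial and uniform over the Gaussian sphere, Φ = E·4πr² = Q_enc/ε₀.
E = k|Q_enc|/r² = (8.99×10^9)(1.218×10^-7)/(0.167)² = 3.92×10^4 N/C.

E ≈ 3.92×10^4 N/C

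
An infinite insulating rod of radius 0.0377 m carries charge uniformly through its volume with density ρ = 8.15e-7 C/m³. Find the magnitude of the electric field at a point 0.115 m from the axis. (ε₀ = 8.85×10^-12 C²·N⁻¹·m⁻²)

Coaxial Gaussian cylinder, radius r = 0.115 m, length L (r > 0.0377 m, full cross-section enclosed).
λ_enc = ρ·πR² = (8.15e-7)π(0.0377)² = 3.639e-9 C/m.
Applying ∮E·dA = Q_enc/ε₀ with the end caps contributing no flux:
E = |λ_enc|/(2πε₀r) = (3.639×10^-9)/(2π·8.85×10^-12·0.115) = 569 N/C.

569 N/C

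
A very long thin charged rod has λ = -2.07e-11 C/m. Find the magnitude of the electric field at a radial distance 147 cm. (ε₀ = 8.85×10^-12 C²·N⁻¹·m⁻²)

Take a coaxial cylindrical Gaussian surface of radius r = 147 cm and length L.
Q_enc = λL, so λ_enc = -2.07×10^-11 C/m.
By Gauss's law (flux through the curved wall only), E·2πrL = λ_enc L/ε₀.
E = |λ_enc|/(2πε₀r) = (2.07e-11)/(2π·8.85×10^-12·1.47) = 0.253 N/C.

E ≈ 0.253 N/C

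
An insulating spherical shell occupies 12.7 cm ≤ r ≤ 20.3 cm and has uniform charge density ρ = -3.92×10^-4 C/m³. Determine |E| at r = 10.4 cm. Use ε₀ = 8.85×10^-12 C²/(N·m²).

E = 0 (no enclosed charge)

Symmetry ⇒ E = E(r) r̂. Gaussian sphere of radius r = 10.4 cm (r < 12.7 cm, inside the empty cavity).
No charge is enclosed, so by Gauss's law E·4πr² = 0 ⇒ E = 0.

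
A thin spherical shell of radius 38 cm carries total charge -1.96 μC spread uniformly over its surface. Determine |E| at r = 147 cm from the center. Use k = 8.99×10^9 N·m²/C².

By spherical symmetry E is radial; choose a Gaussian sphere of radius r = 147 cm (r > 38 cm).
The entire shell is enclosed: Q_enc = -1.96×10^-6 C.
Gauss's law: E·4πr² = Q_enc/ε₀.
E = k|Q_enc|/r² = (8.99×10^9)(1.96×10^-6)/(1.47)² = 8.15×10^3 N/C.

8.15e3 N/C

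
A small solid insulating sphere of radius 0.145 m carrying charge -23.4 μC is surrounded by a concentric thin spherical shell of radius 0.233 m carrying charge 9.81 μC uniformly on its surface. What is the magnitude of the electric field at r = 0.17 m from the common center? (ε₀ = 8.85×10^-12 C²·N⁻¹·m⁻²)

7.28×10^6 N/C

Symmetry ⇒ E = E(r) r̂. Gaussian sphere of radius r = 0.17 m (between the bodies, 0.145 m < r < 0.233 m).
The shell at 0.233 m lies outside the Gaussian surface, so Q_enc = -23.4 μC = -2.34×10^-5 C.
Applying ∮E·dA = Q_enc/ε₀ with Φ = E(4πr²):
E = |Q_enc|/(4πε₀r²) = (2.34×10^-5)/(4π·8.85×10^-12·(0.17)²) = 7.28×10^6 N/C.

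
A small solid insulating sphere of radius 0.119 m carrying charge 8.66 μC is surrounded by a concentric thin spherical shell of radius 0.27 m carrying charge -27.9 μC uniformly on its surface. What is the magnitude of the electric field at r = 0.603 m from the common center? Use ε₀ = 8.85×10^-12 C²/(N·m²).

|E| ≈ 4.76e5 V/m

Take a concentric spherical Gaussian surface of radius r = 0.603 m (r > 0.27 m, enclosing both).
Q_enc = (8.66 μC) + (-27.9 μC) = -1.924×10^-5 C.
Applying ∮E·dA = Q_enc/ε₀ with Φ = E(4πr²):
E = |Q_enc|/(4πε₀r²) = (1.924×10^-5)/(4π·8.85×10^-12·(0.603)²) = 4.76×10^5 N/C.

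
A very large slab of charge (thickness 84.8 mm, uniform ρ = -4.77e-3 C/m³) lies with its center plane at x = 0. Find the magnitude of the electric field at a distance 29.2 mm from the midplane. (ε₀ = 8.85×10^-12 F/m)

|E| = 1.57×10^7 V/m

By symmetry E is perpendicular to the slab. A Gaussian pillbox from −29.2 mm to +29.2 mm (face area A) lies entirely within the slab.
Q_enc = ρ·(2x)·A and flux = 2EA, so 2EA = 2ρxA/ε₀ ⇒ E = |ρ|x/ε₀.
E = (4.77e-3)(0.0292)/(8.85×10^-12) = 1.57×10^7 N/C.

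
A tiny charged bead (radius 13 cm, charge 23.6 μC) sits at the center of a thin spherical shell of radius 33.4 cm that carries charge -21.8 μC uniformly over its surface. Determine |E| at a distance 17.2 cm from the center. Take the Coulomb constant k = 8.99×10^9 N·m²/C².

Symmetry ⇒ E = E(r) r̂. Gaussian sphere of radius r = 17.2 cm (between the bodies, 13 cm < r < 33.4 cm).
Only the inner charge is enclosed; the outer shell contributes nothing inside itself. Q_enc = 23.6 μC = 2.36×10^-5 C.
Applying ∮E·dA = Q_enc/ε₀ with Φ = E(4πr²):
E = k|Q_enc|/r² = (8.99×10^9)(2.36×10^-5)/(0.172)² = 7.17e6 N/C.

|E| = 7.17×10^6 N/C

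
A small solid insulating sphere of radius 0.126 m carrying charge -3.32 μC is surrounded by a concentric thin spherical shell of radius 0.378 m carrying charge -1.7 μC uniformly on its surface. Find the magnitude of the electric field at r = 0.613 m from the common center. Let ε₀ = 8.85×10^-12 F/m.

Use a concentric Gaussian sphere at r = 0.613 m (r > 0.378 m, enclosing both).
Q_enc = (-3.32 μC) + (-1.7 μC) = -5.02×10^-6 C.
Applying ∮E·dA = Q_enc/ε₀ with Φ = E(4πr²):
E = |Q_enc|/(4πε₀r²) = (5.02×10^-6)/(4π·8.85×10^-12·(0.613)²) = 1.20×10^5 N/C.

1.20×10^5 N/C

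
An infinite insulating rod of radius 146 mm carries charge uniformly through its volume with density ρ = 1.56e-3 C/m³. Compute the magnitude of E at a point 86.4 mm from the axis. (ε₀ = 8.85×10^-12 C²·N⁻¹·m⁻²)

Coaxial Gaussian cylinder, radius r = 86.4 mm, length L (r < R).
Enclosed charge per unit length: λ_enc = ρ·πr² = (1.56e-3)π(0.0864)² = 3.658×10^-5 C/m.
Since E is radial and uniform over the curved surface, Φ = E·2πrL = Q_enc/ε₀ = λ_enc L/ε₀.
E = |λ_enc|/(2πε₀r) = (3.658×10^-5)/(2π·8.85×10^-12·0.0864) = 7.61×10^6 N/C.

7.61e6 N/C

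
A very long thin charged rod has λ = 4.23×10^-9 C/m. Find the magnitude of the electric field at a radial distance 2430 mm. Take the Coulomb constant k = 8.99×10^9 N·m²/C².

E ≈ 31.3 V/m

Choose a coaxial cylinder of radius r = 2430 mm (arbitrary length L) as the Gaussian surface.
Q_enc = λL, so λ_enc = 4.23×10^-9 C/m.
By Gauss's law (flux through the curved wall only), E·2πrL = λ_enc L/ε₀.
E = 2k|λ_enc|/r = 2(8.99×10^9)(4.23×10^-9)/(2.43) = 31.3 N/C.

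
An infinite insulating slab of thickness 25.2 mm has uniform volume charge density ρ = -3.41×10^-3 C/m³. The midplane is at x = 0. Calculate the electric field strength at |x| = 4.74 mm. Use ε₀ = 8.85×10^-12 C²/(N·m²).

E = 1.83×10^6 N/C

By symmetry E is perpendicular to the slab. A Gaussian pillbox from −4.74 mm to +4.74 mm (face area A) lies entirely within the slab.
Q_enc = ρ·(2x)·A and flux = 2EA, so 2EA = 2ρxA/ε₀ ⇒ E = |ρ|x/ε₀.
E = (3.41×10^-3)(0.00474)/(8.85×10^-12) = 1.83×10^6 N/C.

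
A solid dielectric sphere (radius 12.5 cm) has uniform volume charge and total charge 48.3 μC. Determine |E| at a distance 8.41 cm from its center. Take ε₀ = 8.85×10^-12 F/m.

1.87e7 N/C

Take a concentric spherical Gaussian surface of radius r = 8.41 cm (r < R).
Only the charge within r is enclosed: Q_enc = Q·(r/R)³ = (48.3 μC)·(8.41 cm/12.5 cm)³ = 1.471×10^-5 C.
By Gauss's law, ∮E·dA = E·4πr² = Q_enc/ε₀.
E = |Q_enc|/(4πε₀r²) = (1.471×10^-5)/(4π·8.85×10^-12·(0.0841)²) = 1.87e7 N/C.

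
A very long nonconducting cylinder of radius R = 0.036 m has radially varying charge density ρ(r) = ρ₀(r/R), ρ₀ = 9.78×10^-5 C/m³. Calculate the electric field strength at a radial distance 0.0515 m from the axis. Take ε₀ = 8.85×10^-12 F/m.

|E| = 9.27×10^4 N/C

Coaxial Gaussian cylinder, radius r = 0.0515 m, length L (r > R, full charge per length enclosed).
λ_enc = 2π ∫₀^R ρ₀(r'/R)^1 r' dr' = 2πρ₀R²/3 = 2.655×10^-7 C/m.
By Gauss's law (flux through the curved wall only), E·2πrL = λ_enc L/ε₀.
E = |λ_enc|/(2πε₀r) = (2.655e-7)/(2π·8.85×10^-12·0.0515) = 9.27×10^4 N/C.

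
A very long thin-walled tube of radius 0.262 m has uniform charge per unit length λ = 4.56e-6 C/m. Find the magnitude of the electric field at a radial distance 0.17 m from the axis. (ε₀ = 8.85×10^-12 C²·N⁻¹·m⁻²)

By cylindrical symmetry E is radial; use a coaxial Gaussian cylinder of radius 0.17 m and length L (r < 0.262 m, inside the shell).
No charge is enclosed, so Gauss's law gives E·2πrL = 0 ⇒ E = 0.

|E| = 0 N/C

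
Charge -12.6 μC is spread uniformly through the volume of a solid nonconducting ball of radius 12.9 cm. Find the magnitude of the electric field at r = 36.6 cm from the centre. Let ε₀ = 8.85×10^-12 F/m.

|E| ≈ 8.46e5 N/C

Take a concentric spherical Gaussian surface of radius r = 36.6 cm (r > R, so the entire charge is enclosed).
Q_enc = -12.6 μC = -1.26×10^-5 C.
Applying ∮E·dA = Q_enc/ε₀ with Φ = E(4πr²):
E = |Q_enc|/(4πε₀r²) = (1.26×10^-5)/(4π·8.85×10^-12·(0.366)²) = 8.46e5 N/C.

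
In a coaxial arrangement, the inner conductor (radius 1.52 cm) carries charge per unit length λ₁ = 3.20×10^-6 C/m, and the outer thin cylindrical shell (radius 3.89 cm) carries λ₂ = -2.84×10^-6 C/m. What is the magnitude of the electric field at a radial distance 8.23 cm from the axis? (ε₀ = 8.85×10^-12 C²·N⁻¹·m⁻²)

By cylindrical symmetry E is radial; use a coaxial Gaussian cylinder of radius 8.23 cm and length L (r > 3.89 cm, enclosing both).
λ_enc = λ₁ + λ₂ = (3.20×10^-6) + (-2.84e-6) = 3.60×10^-7 C/m.
By Gauss's law (flux through the curved wall only), E·2πrL = λ_enc L/ε₀.
E = |λ_enc|/(2πε₀r) = (3.60×10^-7)/(2π·8.85×10^-12·0.0823) = 7.87e4 N/C.

|E| = 7.87×10^4 N/C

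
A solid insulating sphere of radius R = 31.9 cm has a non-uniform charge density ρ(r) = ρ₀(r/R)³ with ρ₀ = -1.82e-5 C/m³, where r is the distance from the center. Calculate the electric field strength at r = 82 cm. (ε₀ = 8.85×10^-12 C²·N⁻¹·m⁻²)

|E| ≈ 1.65×10^4 N/C

Symmetry ⇒ E = E(r) r̂. Gaussian sphere of radius r = 82 cm (r > R, all charge enclosed).
Q_enc = 4π ∫₀^R ρ₀(r'/R)^3 r'² dr' = 4πρ₀R³/6 = -1.237×10^-6 C.
Applying ∮E·dA = Q_enc/ε₀ with Φ = E(4πr²):
E = |Q_enc|/(4πε₀r²) = (1.237×10^-6)/(4π·8.85×10^-12·(0.82)²) = 1.65e4 N/C.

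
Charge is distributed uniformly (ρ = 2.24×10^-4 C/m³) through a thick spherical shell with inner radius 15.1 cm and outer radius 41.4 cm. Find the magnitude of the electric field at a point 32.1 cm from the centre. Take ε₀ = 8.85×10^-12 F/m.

|E| = 2.43e6 V/m

Take a concentric spherical Gaussian surface of radius r = 32.1 cm (within the shell material, 15.1 cm < r < 41.4 cm).
Enclosed charge is the volume from a to r: Q_enc = (4π/3)ρ(r³ − a³) = 2.78e-5 C.
Applying ∮E·dA = Q_enc/ε₀ with Φ = E(4πr²):
E = |Q_enc|/(4πε₀r²) = (2.78×10^-5)/(4π·8.85×10^-12·(0.321)²) = 2.43×10^6 N/C.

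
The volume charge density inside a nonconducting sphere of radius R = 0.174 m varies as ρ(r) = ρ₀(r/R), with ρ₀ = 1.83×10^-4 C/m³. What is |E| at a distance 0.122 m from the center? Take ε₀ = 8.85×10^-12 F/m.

4.42×10^5 V/m

Symmetry ⇒ E = E(r) r̂. Gaussian sphere of radius r = 0.122 m (r < R).
Q_enc = ∫₀^r ρ(r')·4πr'² dr' = (4πρ₀/R) ∫₀^r r'^3 dr' = 4πρ₀ r^4/(4·R) = 7.32e-7 C.
By Gauss's law, ∮E·dA = E·4πr² = Q_enc/ε₀.
E = |Q_enc|/(4πε₀r²) = (7.32×10^-7)/(4π·8.85×10^-12·(0.122)²) = 4.42×10^5 N/C.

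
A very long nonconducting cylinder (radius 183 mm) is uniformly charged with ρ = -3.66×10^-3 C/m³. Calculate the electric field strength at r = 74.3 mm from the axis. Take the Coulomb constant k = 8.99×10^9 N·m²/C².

Take a coaxial cylindrical Gaussian surface of radius r = 74.3 mm and length L (r < R).
Charge inside radius r per length L is ρ·πr²·L, so λ_enc = ρπr² = -6.348e-5 C/m.
Applying ∮E·dA = Q_enc/ε₀ with the end caps contributing no flux:
E = 2k|λ_enc|/r = 2(8.99×10^9)(6.348×10^-5)/(0.0743) = 1.54×10^7 N/C.

E ≈ 1.54×10^7 N/C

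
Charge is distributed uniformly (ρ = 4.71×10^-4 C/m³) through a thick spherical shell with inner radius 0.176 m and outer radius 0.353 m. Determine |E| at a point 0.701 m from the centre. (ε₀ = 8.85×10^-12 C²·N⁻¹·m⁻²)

E = 1.39×10^6 N/C

Use a concentric Gaussian sphere at r = 0.701 m (r > 0.353 m, enclosing the whole shell).
Q_enc = ρ·(4π/3)(b³ − a³) = (4.71×10^-4)·(4π/3)·((0.353)³ − (0.176)³) = 7.603e-5 C.
By Gauss's law, ∮E·dA = E·4πr² = Q_enc/ε₀.
E = |Q_enc|/(4πε₀r²) = (7.603×10^-5)/(4π·8.85×10^-12·(0.701)²) = 1.39×10^6 N/C.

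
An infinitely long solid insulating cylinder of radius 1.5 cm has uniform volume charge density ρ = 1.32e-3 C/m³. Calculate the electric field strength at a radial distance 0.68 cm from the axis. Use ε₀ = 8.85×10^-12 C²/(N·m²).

Coaxial Gaussian cylinder, radius r = 0.68 cm, length L (r < R).
Charge inside radius r per length L is ρ·πr²·L, so λ_enc = ρπr² = 1.918e-7 C/m.
Since E is radial and uniform over the curved surface, Φ = E·2πrL = Q_enc/ε₀ = λ_enc L/ε₀.
E = |λ_enc|/(2πε₀r) = (1.918e-7)/(2π·8.85×10^-12·0.0068) = 5.07e5 N/C.

E = 5.07×10^5 V/m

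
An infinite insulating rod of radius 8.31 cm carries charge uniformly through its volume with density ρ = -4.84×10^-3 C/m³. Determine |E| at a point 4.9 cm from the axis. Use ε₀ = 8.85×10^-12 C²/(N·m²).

|E| = 1.34×10^7 N/C

By cylindrical symmetry E is radial; use a coaxial Gaussian cylinder of radius 4.9 cm and length L (r < R).
Charge inside radius r per length L is ρ·πr²·L, so λ_enc = ρπr² = -3.651×10^-5 C/m.
By Gauss's law (flux through the curved wall only), E·2πrL = λ_enc L/ε₀.
E = |λ_enc|/(2πε₀r) = (3.651×10^-5)/(2π·8.85×10^-12·0.049) = 1.34×10^7 N/C.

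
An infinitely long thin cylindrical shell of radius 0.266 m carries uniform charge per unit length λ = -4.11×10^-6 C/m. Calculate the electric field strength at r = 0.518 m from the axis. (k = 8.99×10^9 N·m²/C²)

E = 1.43×10^5 N/C

Coaxial Gaussian cylinder, radius r = 0.518 m, length L (r > 0.266 m).
The full line charge is enclosed: λ_enc = -4.11e-6 C/m.
By Gauss's law (flux through the curved wall only), E·2πrL = λ_enc L/ε₀.
E = 2k|λ_enc|/r = 2(8.99×10^9)(4.11e-6)/(0.518) = 1.43×10^5 N/C.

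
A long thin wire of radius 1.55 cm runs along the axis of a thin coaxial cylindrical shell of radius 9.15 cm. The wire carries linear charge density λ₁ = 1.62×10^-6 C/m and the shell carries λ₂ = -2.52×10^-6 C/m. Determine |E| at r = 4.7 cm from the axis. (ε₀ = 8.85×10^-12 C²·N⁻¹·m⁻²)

Take a coaxial cylindrical Gaussian surface of radius r = 4.7 cm and length L (between the conductors, 1.55 cm < r < 9.15 cm).
Only the inner wire is enclosed; the outer shell contributes nothing inside itself. λ_enc = λ₁ = 1.62×10^-6 C/m.
By Gauss's law (flux through the curved wall only), E·2πrL = λ_enc L/ε₀.
E = |λ_enc|/(2πε₀r) = (1.62×10^-6)/(2π·8.85×10^-12·0.047) = 6.20×10^5 N/C.

|E| ≈ 6.20×10^5 N/C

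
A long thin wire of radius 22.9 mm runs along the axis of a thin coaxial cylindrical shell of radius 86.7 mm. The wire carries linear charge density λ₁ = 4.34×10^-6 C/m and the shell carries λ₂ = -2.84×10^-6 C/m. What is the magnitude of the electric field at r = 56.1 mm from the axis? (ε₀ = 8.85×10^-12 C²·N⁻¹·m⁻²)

By cylindrical symmetry E is radial; use a coaxial Gaussian cylinder of radius 56.1 mm and length L (between the conductors, 22.9 mm < r < 86.7 mm).
Only the inner wire is enclosed; the outer shell contributes nothing inside itself. λ_enc = λ₁ = 4.34e-6 C/m.
Applying ∮E·dA = Q_enc/ε₀ with the end caps contributing no flux:
E = |λ_enc|/(2πε₀r) = (4.34e-6)/(2π·8.85×10^-12·0.0561) = 1.39e6 N/C.

E ≈ 1.39×10^6 N/C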